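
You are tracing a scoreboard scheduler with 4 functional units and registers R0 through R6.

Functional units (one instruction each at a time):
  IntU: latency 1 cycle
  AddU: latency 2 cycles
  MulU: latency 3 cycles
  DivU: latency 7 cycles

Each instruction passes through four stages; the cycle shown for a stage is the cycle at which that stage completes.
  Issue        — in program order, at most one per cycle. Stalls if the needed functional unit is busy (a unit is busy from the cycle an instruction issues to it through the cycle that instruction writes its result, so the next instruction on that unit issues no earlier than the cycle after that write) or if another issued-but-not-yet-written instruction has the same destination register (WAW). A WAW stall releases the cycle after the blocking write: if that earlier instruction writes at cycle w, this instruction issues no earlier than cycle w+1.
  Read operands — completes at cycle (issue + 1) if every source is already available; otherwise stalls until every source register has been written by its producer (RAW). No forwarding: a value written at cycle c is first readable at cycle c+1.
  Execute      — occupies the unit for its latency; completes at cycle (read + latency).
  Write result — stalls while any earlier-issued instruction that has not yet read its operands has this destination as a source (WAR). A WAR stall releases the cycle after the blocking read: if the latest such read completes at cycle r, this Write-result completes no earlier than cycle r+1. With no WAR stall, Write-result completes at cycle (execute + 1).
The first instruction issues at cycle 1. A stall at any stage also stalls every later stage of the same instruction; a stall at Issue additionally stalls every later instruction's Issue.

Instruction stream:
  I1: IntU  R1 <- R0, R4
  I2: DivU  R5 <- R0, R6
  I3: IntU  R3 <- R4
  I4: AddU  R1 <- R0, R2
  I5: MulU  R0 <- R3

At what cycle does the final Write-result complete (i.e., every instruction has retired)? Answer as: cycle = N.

cycle = 13

c1: I1→IntU
c2: I1 RO · I2→DivU
c3: I1 EX · I2 RO
c4: I1 WR R1
c5: I3→IntU
c6: I3 RO · I4→AddU
c7: I3 EX · I4 RO · I5→MulU
c8: I3 WR R3
c9: I4 EX · I5 RO
c10: I2 EX · I4 WR R1
c11: I2 WR R5
c12: I5 EX
c13: I5 WR R0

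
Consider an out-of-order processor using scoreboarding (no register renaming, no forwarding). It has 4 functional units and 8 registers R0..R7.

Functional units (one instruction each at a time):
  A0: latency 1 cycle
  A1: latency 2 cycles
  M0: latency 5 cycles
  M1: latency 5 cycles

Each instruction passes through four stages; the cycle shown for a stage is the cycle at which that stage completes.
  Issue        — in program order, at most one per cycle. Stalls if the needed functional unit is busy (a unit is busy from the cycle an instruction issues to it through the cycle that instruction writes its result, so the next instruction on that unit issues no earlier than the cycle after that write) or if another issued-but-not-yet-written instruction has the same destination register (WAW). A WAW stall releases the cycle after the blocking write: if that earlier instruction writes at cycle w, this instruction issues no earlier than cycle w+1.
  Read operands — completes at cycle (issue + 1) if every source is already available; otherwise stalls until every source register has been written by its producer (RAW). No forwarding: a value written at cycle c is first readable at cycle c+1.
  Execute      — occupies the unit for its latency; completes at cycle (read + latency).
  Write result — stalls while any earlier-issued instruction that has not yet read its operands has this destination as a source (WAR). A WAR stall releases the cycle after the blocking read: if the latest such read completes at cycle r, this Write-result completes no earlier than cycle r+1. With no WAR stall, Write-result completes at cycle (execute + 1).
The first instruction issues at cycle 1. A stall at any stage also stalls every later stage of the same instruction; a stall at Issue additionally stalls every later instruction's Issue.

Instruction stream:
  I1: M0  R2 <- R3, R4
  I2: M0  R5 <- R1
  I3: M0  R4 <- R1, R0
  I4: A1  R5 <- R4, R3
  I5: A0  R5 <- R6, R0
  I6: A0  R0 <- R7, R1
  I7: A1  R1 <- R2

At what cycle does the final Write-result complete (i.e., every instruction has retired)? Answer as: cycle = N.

cycle = 38

  I1 | 1 | 2 | 7 | 8
  I2 | 9 | 10 | 15 | 16   struct: M0 busy until I1 writes@8
  I3 | 17 | 18 | 23 | 24   struct: M0 busy until I2 writes@16
  I4 | 18 | 25 | 27 | 28   RAW R4: wait I3 write@24
  I5 | 29 | 30 | 31 | 32   WAW R5: wait I4 write@28
  I6 | 33 | 34 | 35 | 36   struct: A0 busy until I5 writes@32
  I7 | 34 | 35 | 37 | 38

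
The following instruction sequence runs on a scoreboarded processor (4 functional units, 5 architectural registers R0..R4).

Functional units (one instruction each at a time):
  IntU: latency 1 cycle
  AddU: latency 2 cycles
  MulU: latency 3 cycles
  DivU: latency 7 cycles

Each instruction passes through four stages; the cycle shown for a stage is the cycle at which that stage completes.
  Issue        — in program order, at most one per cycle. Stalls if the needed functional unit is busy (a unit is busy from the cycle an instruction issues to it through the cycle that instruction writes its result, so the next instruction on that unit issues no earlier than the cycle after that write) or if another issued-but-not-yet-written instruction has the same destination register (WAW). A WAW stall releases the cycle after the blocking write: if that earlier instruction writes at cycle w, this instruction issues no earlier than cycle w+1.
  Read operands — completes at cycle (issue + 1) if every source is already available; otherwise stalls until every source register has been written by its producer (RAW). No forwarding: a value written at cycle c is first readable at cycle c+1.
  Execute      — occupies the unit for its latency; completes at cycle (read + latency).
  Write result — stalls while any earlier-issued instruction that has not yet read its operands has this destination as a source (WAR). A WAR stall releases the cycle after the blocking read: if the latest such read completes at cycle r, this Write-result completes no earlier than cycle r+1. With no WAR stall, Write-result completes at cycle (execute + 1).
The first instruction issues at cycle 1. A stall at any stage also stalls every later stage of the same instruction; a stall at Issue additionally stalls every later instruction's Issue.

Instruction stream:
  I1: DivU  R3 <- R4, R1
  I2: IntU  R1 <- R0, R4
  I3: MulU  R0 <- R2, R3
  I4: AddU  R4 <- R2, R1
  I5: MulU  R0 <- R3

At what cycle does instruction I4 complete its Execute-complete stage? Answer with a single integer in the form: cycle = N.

cycle 1: I1 issues→DivU
cycle 2: I1 reads; I2 issues→IntU
cycle 3: I2 reads; I3 issues→MulU
cycle 4: I2 exec-done; I4 issues→AddU
cycle 5: I2 writes R1
cycle 6: I4 reads
cycle 8: I4 exec-done
cycle 9: I1 exec-done; I4 writes R4
cycle 10: I1 writes R3
cycle 11: I3 reads
cycle 14: I3 exec-done
cycle 15: I3 writes R0
cycle 16: I5 issues→MulU
cycle 17: I5 reads
cycle 20: I5 exec-done
cycle 21: I5 writes R0

cycle = 8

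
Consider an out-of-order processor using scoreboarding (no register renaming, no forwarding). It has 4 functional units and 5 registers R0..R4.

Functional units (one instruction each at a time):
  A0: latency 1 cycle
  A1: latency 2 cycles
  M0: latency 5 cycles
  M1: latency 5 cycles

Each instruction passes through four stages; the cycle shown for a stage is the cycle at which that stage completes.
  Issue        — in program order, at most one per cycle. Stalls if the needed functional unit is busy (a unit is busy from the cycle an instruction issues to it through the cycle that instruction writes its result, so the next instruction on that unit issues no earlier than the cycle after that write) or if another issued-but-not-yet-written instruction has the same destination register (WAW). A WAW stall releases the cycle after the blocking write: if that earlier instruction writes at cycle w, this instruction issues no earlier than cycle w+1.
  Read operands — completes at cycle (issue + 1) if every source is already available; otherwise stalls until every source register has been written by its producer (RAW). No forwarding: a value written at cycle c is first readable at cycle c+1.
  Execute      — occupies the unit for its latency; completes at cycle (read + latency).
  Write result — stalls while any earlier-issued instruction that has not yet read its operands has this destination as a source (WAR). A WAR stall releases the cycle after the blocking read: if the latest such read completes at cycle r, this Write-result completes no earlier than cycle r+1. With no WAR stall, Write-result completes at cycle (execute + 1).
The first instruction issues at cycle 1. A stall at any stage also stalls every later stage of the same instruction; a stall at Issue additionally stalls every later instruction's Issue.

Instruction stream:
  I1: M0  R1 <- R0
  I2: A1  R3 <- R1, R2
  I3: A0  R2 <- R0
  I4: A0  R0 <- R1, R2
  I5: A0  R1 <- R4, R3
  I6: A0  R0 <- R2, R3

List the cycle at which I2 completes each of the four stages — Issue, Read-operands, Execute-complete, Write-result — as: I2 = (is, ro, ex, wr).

I1 -> (1, 2, 7, 8)
I2 -> (2, 9, 11, 12)  // RAW R1: wait I1 write@8
I3 -> (3, 4, 5, 10)  // WAR R2: wait I2 read@9
I4 -> (11, 12, 13, 14)  // struct: A0 busy until I3 writes@10
I5 -> (15, 16, 17, 18)  // struct: A0 busy until I4 writes@14
I6 -> (19, 20, 21, 22)  // struct: A0 busy until I5 writes@18

I2 = (2, 9, 11, 12)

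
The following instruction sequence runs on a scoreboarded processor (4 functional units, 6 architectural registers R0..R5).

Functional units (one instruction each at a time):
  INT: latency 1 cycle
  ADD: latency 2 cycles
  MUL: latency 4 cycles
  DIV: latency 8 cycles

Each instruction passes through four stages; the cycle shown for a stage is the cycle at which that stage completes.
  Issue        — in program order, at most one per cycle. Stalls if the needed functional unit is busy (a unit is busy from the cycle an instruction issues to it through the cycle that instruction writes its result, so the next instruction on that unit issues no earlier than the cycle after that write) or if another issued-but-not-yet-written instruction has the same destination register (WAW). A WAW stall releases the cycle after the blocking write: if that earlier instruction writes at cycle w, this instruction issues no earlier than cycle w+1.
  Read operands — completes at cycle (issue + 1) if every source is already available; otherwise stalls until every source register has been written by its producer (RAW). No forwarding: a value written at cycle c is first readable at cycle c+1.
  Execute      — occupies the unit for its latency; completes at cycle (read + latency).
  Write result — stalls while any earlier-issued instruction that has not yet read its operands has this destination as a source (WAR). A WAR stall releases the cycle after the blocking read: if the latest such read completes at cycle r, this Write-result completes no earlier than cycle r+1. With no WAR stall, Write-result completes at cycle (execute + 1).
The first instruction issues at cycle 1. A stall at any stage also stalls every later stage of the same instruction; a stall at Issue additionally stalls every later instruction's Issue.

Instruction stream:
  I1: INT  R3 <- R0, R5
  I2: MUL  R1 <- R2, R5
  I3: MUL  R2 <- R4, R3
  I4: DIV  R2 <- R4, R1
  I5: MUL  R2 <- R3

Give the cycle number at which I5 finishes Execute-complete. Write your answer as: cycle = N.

cycle = 32

t=1  I1→INT
t=2  I1 RO | I2→MUL
t=3  I1 EX | I2 RO
t=4  I1 WR R3
t=7  I2 EX
t=8  I2 WR R1
t=9  I3→MUL
t=10  I3 RO
t=14  I3 EX
t=15  I3 WR R2
t=16  I4→DIV
t=17  I4 RO
t=25  I4 EX
t=26  I4 WR R2
t=27  I5→MUL
t=28  I5 RO
t=32  I5 EX
t=33  I5 WR R2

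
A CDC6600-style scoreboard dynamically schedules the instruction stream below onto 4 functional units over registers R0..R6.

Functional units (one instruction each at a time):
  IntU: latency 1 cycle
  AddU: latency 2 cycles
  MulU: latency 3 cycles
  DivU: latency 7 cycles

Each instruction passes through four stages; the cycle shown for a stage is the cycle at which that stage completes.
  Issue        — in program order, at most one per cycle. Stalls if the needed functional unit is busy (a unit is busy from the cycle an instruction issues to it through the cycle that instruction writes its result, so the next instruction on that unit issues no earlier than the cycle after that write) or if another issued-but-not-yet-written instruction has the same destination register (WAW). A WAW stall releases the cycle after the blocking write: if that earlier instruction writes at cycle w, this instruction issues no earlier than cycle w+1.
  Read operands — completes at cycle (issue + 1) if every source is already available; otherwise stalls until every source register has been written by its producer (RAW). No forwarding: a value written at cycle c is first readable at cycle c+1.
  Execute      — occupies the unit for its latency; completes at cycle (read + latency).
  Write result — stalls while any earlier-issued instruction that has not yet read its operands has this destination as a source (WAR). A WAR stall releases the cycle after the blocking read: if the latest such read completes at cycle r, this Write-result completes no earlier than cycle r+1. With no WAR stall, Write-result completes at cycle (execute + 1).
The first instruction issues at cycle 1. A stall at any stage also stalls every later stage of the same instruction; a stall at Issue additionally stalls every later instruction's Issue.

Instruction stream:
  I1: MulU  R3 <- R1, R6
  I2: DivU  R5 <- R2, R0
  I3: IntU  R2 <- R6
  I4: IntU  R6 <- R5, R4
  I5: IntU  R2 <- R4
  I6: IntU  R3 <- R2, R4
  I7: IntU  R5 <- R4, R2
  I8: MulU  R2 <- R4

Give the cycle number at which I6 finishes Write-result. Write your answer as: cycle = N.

  I1 | 1 | 2 | 5 | 6
  I2 | 2 | 3 | 10 | 11
  I3 | 3 | 4 | 5 | 6
  I4 | 7 | 12 | 13 | 14   struct: IntU busy until I3 writes@6 · RAW R5: wait I2 write@11
  I5 | 15 | 16 | 17 | 18   struct: IntU busy until I4 writes@14
  I6 | 19 | 20 | 21 | 22   struct: IntU busy until I5 writes@18
  I7 | 23 | 24 | 25 | 26   struct: IntU busy until I6 writes@22
  I8 | 24 | 25 | 28 | 29

cycle = 22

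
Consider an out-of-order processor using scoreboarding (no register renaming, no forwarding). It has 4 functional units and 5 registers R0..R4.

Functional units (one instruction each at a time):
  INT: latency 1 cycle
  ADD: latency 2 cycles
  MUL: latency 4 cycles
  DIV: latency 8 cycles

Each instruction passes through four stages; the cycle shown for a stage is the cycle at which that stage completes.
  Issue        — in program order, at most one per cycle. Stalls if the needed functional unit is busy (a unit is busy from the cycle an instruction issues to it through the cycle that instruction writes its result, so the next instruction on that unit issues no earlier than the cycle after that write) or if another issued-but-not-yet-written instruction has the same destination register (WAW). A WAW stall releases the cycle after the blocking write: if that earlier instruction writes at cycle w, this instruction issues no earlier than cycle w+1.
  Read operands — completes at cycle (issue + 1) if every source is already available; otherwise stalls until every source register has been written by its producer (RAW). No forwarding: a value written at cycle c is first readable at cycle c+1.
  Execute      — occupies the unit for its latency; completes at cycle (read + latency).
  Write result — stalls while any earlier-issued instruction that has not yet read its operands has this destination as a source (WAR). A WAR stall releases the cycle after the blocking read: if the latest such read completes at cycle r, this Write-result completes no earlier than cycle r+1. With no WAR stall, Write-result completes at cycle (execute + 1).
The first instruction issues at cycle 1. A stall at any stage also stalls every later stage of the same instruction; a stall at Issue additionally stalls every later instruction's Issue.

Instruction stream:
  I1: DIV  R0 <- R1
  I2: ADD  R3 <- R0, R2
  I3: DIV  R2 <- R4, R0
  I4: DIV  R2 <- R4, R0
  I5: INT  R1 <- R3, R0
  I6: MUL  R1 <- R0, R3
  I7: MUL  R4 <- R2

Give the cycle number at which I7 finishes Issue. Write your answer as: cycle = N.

c1: issue I1 (DIV)
c2: I1 read-ops | issue I2 (ADD)
c10: I1 finished on DIV
c11: I1→R0
c12: I2 read-ops | issue I3 (DIV)
c13: I3 read-ops
c14: I2 finished on ADD
c15: I2→R3
c21: I3 finished on DIV
c22: I3→R2
c23: issue I4 (DIV)
c24: I4 read-ops | issue I5 (INT)
c25: I5 read-ops
c26: I5 finished on INT
c27: I5→R1
c28: issue I6 (MUL)
c29: I6 read-ops
c32: I4 finished on DIV
c33: I4→R2 | I6 finished on MUL
c34: I6→R1
c35: issue I7 (MUL)
c36: I7 read-ops
c40: I7 finished on MUL
c41: I7→R4

cycle = 35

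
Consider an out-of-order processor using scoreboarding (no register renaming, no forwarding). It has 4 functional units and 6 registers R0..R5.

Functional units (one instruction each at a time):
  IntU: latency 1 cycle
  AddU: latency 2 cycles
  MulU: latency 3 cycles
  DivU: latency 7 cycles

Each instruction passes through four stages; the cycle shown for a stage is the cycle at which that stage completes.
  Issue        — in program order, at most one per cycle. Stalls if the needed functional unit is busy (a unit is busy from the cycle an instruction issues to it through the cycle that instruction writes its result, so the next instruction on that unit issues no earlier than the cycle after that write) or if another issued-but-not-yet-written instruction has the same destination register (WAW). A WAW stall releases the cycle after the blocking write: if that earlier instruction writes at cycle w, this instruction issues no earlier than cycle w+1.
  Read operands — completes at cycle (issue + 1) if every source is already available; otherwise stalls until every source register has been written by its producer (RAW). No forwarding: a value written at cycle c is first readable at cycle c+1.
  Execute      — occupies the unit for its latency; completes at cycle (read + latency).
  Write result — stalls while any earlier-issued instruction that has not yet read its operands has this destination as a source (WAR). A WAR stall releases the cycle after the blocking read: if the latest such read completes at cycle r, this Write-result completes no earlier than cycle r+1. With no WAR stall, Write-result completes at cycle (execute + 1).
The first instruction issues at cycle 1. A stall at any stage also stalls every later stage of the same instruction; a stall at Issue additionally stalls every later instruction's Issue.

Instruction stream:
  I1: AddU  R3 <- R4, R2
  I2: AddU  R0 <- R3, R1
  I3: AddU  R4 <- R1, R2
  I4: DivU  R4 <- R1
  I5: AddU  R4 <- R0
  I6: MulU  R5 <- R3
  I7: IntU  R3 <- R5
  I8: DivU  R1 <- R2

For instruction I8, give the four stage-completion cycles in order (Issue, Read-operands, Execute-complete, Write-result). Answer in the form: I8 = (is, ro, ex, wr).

I1: IS=1 RO=2 EX=4 WR=5
I2: IS=6 RO=7 EX=9 WR=10  [struct: AddU busy until I1 writes@5]
I3: IS=11 RO=12 EX=14 WR=15  [struct: AddU busy until I2 writes@10]
I4: IS=16 RO=17 EX=24 WR=25  [WAW R4: wait I3 write@15]
I5: IS=26 RO=27 EX=29 WR=30  [WAW R4: wait I4 write@25]
I6: IS=27 RO=28 EX=31 WR=32
I7: IS=28 RO=33 EX=34 WR=35  [RAW R5: wait I6 write@32]
I8: IS=29 RO=30 EX=37 WR=38

I8 = (29, 30, 37, 38)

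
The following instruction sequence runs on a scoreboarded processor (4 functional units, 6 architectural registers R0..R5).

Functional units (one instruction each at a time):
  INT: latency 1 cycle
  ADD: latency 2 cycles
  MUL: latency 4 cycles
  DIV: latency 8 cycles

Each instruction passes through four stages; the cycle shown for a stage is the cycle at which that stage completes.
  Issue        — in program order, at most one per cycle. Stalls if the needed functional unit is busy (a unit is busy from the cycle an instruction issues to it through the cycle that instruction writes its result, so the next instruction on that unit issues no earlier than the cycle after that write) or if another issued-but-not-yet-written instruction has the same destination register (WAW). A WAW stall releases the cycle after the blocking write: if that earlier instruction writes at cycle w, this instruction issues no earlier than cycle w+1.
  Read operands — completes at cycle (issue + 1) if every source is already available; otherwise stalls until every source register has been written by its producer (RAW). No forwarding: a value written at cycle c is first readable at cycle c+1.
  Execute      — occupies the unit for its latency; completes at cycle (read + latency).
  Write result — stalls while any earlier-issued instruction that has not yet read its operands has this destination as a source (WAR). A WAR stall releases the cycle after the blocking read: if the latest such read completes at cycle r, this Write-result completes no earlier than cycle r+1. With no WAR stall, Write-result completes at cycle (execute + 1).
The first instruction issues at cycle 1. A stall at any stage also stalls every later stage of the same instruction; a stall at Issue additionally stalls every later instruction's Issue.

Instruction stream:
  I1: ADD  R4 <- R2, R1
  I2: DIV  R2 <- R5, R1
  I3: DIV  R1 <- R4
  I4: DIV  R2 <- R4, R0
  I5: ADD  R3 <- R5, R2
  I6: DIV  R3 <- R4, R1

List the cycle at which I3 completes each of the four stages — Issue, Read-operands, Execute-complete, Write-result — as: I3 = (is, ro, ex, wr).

I3 = (13, 14, 22, 23)

1) issue 1, read 2, done 4, write 5
2) issue 2, read 3, done 11, write 12
3) issue 13, read 14, done 22, write 23  <struct: DIV busy until I2 writes@12>
4) issue 24, read 25, done 33, write 34  <struct: DIV busy until I3 writes@23>
5) issue 25, read 35, done 37, write 38  <RAW R2: wait I4 write@34>
6) issue 39, read 40, done 48, write 49  <WAW R3: wait I5 write@38>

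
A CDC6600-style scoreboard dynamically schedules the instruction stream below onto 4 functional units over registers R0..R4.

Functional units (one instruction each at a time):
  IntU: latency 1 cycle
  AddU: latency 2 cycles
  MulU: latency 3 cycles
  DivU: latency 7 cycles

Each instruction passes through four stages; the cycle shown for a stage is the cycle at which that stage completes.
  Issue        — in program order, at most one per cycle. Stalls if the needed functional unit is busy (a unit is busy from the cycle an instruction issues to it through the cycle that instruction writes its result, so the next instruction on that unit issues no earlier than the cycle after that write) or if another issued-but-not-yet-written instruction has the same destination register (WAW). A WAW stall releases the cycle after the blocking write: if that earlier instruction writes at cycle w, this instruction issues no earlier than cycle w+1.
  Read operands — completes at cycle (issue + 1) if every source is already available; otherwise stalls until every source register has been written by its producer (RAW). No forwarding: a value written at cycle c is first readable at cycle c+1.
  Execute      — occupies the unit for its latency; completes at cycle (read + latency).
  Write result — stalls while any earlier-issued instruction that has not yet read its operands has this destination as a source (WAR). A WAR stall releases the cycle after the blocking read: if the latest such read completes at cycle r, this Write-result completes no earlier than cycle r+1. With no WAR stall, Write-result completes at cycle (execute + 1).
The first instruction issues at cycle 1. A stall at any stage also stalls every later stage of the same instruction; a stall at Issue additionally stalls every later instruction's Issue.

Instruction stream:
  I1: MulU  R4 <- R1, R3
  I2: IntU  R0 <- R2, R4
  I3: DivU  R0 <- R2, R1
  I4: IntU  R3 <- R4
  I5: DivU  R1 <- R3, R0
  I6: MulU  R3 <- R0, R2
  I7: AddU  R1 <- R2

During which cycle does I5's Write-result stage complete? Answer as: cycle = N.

cycle = 29

  I1 | 1 | 2 | 5 | 6
  I2 | 2 | 7 | 8 | 9   RAW R4: wait I1 write@6
  I3 | 10 | 11 | 18 | 19   WAW R0: wait I2 write@9
  I4 | 11 | 12 | 13 | 14
  I5 | 20 | 21 | 28 | 29   struct: DivU busy until I3 writes@19
  I6 | 21 | 22 | 25 | 26
  I7 | 30 | 31 | 33 | 34   WAW R1: wait I5 write@29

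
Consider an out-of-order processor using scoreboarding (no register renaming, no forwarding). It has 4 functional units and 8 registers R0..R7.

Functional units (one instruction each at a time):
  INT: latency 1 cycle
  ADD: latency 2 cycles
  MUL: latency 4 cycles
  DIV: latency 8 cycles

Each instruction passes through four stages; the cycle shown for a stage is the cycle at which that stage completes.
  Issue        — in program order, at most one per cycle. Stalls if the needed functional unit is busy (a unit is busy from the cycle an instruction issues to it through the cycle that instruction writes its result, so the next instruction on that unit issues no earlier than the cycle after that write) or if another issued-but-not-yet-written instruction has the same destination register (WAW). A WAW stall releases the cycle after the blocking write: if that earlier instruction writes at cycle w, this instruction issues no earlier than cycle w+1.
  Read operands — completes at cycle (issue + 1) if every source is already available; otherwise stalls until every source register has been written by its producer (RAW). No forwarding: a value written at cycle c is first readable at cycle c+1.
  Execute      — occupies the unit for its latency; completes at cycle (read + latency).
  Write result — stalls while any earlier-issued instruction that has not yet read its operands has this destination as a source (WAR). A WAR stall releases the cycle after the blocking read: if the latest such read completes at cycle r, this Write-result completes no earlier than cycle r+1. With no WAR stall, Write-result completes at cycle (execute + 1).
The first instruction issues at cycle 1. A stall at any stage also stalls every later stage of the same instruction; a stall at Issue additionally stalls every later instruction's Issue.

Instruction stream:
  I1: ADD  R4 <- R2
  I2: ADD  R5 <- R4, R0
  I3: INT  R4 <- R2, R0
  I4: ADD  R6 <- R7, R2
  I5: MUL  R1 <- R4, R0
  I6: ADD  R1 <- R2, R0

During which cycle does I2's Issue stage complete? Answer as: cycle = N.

cycle = 6

I1  is:1  ro:2  ex:4  wr:5
I2  is:6  ro:7  ex:9  wr:10  — struct: ADD busy until I1 writes@5
I3  is:7  ro:8  ex:9  wr:10
I4  is:11  ro:12  ex:14  wr:15  — struct: ADD busy until I2 writes@10
I5  is:12  ro:13  ex:17  wr:18
I6  is:19  ro:20  ex:22  wr:23  — WAW R1: wait I5 write@18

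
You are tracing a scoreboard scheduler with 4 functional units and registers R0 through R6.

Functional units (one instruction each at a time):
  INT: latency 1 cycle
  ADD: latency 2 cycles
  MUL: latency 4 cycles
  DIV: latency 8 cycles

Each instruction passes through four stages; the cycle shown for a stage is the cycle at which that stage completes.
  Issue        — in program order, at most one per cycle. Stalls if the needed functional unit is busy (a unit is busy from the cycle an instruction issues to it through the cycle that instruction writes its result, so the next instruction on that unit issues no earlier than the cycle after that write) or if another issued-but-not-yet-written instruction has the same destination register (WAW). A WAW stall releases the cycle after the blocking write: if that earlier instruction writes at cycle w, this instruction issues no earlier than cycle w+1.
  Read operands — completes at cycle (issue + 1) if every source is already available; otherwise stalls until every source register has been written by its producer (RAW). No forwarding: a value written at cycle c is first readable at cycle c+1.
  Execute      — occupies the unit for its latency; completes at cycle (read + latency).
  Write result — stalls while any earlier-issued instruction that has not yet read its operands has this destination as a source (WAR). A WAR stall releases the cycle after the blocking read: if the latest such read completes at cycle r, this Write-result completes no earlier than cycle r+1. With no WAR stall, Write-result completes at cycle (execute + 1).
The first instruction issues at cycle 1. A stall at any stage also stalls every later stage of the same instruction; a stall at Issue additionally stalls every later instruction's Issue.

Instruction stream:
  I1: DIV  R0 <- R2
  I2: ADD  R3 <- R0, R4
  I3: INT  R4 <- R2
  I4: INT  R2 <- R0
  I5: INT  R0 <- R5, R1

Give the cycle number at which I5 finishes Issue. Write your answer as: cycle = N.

cycle = 18

[1] I1 issues→DIV
[2] I1 reads; I2 issues→ADD
[3] I3 issues→INT
[4] I3 reads
[5] I3 exec-done
[10] I1 exec-done
[11] I1 writes R0
[12] I2 reads
[13] I3 writes R4
[14] I2 exec-done; I4 issues→INT
[15] I2 writes R3; I4 reads
[16] I4 exec-done
[17] I4 writes R2
[18] I5 issues→INT
[19] I5 reads
[20] I5 exec-done
[21] I5 writes R0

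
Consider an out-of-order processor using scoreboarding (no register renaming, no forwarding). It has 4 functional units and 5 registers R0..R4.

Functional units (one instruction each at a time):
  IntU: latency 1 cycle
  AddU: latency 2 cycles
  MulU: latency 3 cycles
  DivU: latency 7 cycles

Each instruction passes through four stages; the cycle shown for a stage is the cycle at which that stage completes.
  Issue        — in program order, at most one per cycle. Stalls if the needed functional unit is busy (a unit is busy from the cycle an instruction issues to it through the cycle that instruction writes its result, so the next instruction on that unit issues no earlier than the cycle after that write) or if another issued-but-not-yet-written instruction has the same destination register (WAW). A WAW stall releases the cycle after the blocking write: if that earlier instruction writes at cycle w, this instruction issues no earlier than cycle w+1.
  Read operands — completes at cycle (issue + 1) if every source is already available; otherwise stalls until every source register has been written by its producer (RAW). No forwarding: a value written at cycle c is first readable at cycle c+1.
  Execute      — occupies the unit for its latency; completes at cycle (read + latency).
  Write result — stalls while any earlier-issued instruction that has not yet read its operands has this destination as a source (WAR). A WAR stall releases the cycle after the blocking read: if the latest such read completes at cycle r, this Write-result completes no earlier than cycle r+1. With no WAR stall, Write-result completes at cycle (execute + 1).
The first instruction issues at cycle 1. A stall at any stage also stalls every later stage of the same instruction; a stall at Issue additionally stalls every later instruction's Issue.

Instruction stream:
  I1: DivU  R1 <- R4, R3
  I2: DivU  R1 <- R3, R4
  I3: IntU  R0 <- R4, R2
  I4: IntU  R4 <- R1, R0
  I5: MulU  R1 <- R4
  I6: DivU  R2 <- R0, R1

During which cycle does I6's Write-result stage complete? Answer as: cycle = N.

1) issue 1, read 2, done 9, write 10
2) issue 11, read 12, done 19, write 20  <struct: DivU busy until I1 writes@10>
3) issue 12, read 13, done 14, write 15
4) issue 16, read 21, done 22, write 23  <struct: IntU busy until I3 writes@15 / RAW R1: wait I2 write@20>
5) issue 21, read 24, done 27, write 28  <WAW R1: wait I2 write@20 / RAW R4: wait I4 write@23>
6) issue 22, read 29, done 36, write 37  <RAW R1: wait I5 write@28>

cycle = 37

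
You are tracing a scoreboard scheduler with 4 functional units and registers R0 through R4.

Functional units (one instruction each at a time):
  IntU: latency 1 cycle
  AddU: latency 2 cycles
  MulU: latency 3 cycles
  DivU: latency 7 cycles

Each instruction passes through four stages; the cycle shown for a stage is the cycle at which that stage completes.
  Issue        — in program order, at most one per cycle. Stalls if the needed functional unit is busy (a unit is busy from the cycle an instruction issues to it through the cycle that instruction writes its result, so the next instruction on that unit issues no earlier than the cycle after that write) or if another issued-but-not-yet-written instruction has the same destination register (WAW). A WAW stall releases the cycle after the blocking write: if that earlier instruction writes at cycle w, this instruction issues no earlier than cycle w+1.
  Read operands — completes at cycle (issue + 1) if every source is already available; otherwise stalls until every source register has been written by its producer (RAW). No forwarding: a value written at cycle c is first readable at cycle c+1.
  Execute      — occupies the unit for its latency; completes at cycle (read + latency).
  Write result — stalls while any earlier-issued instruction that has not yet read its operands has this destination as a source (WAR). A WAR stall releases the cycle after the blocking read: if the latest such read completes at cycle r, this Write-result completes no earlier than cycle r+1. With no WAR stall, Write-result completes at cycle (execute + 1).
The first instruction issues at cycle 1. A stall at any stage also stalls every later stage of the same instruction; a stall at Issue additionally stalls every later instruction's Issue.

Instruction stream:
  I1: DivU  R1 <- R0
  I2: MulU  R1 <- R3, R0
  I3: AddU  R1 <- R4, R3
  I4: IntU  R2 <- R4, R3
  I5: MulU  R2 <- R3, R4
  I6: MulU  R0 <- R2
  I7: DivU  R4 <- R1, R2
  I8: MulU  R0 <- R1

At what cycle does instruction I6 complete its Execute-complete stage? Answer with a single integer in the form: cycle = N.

c1: I1 issues→DivU
c2: I1 reads
c9: I1 exec-done
c10: I1 writes R1
c11: I2 issues→MulU
c12: I2 reads
c15: I2 exec-done
c16: I2 writes R1
c17: I3 issues→AddU
c18: I3 reads; I4 issues→IntU
c19: I4 reads
c20: I3 exec-done; I4 exec-done
c21: I3 writes R1; I4 writes R2
c22: I5 issues→MulU
c23: I5 reads
c26: I5 exec-done
c27: I5 writes R2
c28: I6 issues→MulU
c29: I6 reads; I7 issues→DivU
c30: I7 reads
c32: I6 exec-done
c33: I6 writes R0
c34: I8 issues→MulU
c35: I8 reads
c37: I7 exec-done
c38: I7 writes R4; I8 exec-done
c39: I8 writes R0

cycle = 32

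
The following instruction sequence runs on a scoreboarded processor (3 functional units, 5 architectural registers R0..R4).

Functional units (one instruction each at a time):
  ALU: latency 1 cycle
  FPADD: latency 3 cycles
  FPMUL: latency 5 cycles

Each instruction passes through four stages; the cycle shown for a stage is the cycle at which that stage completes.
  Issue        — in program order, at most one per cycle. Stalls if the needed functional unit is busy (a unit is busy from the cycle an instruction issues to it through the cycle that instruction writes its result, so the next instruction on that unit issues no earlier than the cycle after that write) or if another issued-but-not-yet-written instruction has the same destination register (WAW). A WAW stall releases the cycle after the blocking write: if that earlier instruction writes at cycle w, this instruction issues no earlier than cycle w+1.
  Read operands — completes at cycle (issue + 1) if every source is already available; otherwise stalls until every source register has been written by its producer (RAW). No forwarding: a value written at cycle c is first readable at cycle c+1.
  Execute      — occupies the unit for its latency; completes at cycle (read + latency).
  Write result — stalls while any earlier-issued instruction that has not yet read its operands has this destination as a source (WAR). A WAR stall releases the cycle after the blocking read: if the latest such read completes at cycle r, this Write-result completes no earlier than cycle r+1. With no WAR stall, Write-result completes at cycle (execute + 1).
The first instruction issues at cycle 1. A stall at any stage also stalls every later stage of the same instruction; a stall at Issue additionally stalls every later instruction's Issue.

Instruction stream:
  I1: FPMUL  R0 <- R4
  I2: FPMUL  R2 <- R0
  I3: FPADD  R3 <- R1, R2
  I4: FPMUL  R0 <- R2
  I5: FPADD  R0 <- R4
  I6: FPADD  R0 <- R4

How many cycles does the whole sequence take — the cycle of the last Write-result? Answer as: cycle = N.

cycle = 36

[1] I1 dispatched to FPMUL
[2] I1 operands ready
[7] I1 complete
[8] R0←I1
[9] I2 dispatched to FPMUL
[10] I2 operands ready | I3 dispatched to FPADD
[15] I2 complete
[16] R2←I2
[17] I3 operands ready | I4 dispatched to FPMUL
[18] I4 operands ready
[20] I3 complete
[21] R3←I3
[23] I4 complete
[24] R0←I4
[25] I5 dispatched to FPADD
[26] I5 operands ready
[29] I5 complete
[30] R0←I5
[31] I6 dispatched to FPADD
[32] I6 operands ready
[35] I6 complete
[36] R0←I6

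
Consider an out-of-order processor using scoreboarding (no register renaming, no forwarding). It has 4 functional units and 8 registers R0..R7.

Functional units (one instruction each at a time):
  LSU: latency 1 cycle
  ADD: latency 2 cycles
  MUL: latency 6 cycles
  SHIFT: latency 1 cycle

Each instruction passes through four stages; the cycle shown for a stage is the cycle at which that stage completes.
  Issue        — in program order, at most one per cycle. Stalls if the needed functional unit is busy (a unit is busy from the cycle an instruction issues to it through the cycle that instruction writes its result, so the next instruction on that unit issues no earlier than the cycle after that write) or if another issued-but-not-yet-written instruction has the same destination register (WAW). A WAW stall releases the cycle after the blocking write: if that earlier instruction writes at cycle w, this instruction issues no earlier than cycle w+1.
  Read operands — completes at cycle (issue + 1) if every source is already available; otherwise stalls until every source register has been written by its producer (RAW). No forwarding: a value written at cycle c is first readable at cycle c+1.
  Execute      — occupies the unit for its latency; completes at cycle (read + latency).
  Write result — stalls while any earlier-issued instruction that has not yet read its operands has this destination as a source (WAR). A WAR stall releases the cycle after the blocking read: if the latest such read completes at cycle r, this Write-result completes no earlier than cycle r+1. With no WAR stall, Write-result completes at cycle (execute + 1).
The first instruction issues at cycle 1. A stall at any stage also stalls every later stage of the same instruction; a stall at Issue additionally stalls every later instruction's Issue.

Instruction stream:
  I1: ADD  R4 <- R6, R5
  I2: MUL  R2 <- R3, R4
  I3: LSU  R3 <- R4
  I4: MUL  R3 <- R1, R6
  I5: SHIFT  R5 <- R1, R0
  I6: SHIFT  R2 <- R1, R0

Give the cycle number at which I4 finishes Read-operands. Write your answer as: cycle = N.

[1] I1 dispatched to ADD
[2] I1 operands ready, I2 dispatched to MUL
[3] I3 dispatched to LSU
[4] I1 complete
[5] R4←I1
[6] I2 operands ready, I3 operands ready
[7] I3 complete
[8] R3←I3
[12] I2 complete
[13] R2←I2
[14] I4 dispatched to MUL
[15] I4 operands ready, I5 dispatched to SHIFT
[16] I5 operands ready
[17] I5 complete
[18] R5←I5
[19] I6 dispatched to SHIFT
[20] I6 operands ready
[21] I4 complete, I6 complete
[22] R3←I4, R2←I6

cycle = 15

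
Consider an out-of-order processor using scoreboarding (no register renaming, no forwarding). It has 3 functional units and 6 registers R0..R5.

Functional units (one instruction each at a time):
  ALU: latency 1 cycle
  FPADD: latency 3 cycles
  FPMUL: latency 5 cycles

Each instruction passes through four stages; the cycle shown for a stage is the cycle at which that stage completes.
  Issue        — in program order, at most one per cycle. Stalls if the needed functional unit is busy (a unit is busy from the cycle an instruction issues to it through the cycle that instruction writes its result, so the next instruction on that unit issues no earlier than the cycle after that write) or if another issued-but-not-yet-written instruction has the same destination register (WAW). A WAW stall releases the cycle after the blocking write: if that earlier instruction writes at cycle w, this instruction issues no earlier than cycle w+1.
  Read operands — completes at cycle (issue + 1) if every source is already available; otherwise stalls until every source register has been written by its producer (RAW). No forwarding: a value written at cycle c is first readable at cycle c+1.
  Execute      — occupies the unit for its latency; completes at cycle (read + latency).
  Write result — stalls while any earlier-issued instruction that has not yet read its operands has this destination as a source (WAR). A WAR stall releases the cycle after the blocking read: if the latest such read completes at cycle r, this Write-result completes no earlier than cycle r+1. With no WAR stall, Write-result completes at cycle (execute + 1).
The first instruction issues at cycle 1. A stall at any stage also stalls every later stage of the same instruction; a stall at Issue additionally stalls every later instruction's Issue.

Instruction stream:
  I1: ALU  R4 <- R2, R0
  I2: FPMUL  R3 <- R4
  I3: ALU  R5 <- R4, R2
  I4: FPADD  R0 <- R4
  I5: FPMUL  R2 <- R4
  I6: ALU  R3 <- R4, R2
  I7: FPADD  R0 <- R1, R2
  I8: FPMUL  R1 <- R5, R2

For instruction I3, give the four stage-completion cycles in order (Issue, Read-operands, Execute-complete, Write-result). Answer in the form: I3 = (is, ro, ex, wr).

I3 = (5, 6, 7, 8)

I1  is:1  ro:2  ex:3  wr:4
I2  is:2  ro:5  ex:10  wr:11  — RAW R4: wait I1 write@4
I3  is:5  ro:6  ex:7  wr:8  — struct: ALU busy until I1 writes@4
I4  is:6  ro:7  ex:10  wr:11
I5  is:12  ro:13  ex:18  wr:19  — struct: FPMUL busy until I2 writes@11
I6  is:13  ro:20  ex:21  wr:22  — RAW R2: wait I5 write@19
I7  is:14  ro:20  ex:23  wr:24  — RAW R2: wait I5 write@19
I8  is:20  ro:21  ex:26  wr:27  — struct: FPMUL busy until I5 writes@19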